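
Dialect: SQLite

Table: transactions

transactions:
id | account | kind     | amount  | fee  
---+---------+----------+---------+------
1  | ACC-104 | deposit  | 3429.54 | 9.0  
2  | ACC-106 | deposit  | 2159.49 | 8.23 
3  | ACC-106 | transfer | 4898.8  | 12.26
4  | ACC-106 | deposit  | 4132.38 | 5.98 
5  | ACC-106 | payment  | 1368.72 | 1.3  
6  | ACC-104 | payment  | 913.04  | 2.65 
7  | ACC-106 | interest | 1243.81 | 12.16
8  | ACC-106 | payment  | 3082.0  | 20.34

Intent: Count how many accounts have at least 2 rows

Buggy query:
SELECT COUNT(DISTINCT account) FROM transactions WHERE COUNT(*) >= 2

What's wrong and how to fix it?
Bug: COUNT(*) cannot appear in WHERE; the per-group count doesn't exist yet

Fix: Group first with HAVING COUNT(*) >= 2, then COUNT the resulting groups

Corrected query:
SELECT COUNT(*) FROM (SELECT account FROM transactions GROUP BY account HAVING COUNT(*) >= 2)

Result:
COUNT(*)
--------
2       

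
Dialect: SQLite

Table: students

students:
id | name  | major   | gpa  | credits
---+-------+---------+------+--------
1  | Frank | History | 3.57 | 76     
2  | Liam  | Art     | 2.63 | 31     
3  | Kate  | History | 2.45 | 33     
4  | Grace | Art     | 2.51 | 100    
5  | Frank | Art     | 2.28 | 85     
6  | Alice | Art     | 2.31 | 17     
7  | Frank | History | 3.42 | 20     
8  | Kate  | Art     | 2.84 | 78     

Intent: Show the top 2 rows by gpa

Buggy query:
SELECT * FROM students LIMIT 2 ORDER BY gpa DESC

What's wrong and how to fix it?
Bug: LIMIT must come after ORDER BY

Fix: Swap the clauses: ORDER BY first, then LIMIT

Corrected query:
SELECT * FROM students ORDER BY gpa DESC LIMIT 2

Result:
id | name  | major   | gpa  | credits
---+-------+---------+------+--------
1  | Frank | History | 3.57 | 76     
7  | Frank | History | 3.42 | 20     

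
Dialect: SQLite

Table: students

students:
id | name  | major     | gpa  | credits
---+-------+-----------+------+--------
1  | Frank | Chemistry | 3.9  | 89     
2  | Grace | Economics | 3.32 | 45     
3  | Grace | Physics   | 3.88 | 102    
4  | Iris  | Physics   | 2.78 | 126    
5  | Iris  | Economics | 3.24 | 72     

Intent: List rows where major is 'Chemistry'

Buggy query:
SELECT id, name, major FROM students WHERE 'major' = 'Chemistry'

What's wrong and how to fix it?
Bug: 'major' in single quotes is a string literal, not the column; the comparison is literal-vs-literal and never true

Fix: Remove the quotes around the column name (or use double quotes for an identifier)

Corrected query:
SELECT id, name, major FROM students WHERE major = 'Chemistry'

Result:
id | name  | major    
---+-------+----------
1  | Frank | Chemistry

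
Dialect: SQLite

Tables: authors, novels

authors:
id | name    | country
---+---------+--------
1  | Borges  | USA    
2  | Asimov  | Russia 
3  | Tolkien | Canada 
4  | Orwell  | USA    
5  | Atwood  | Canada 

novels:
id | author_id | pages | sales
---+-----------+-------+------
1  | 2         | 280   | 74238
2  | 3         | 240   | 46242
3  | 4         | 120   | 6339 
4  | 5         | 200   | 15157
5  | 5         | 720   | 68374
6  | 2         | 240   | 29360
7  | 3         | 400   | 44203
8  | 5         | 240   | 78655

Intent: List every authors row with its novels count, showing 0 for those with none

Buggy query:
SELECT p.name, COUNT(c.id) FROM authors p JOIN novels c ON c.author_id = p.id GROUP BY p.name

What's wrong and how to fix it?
Bug: INNER JOIN drops authors rows that have no matching novels rows

Fix: Switch to LEFT JOIN to retain unmatched parent rows

Corrected query:
SELECT p.name, COUNT(c.id) FROM authors p LEFT JOIN novels c ON c.author_id = p.id GROUP BY p.name

Result:
name    | COUNT(c.id)
--------+------------
Asimov  | 2          
Atwood  | 3          
Borges  | 0          
Orwell  | 1          
Tolkien | 2          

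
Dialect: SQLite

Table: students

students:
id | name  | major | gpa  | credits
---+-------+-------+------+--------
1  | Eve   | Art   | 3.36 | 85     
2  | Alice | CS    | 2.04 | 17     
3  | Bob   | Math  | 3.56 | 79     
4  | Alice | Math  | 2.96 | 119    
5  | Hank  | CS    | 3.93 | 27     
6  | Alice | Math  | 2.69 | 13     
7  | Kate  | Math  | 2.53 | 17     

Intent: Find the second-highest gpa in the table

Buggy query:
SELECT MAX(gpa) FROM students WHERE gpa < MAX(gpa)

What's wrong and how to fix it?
Bug: The inner MAX is an aggregate inside WHERE, which is not allowed

Fix: Put the inner MAX in a scalar subquery

Corrected query:
SELECT MAX(gpa) FROM students WHERE gpa < (SELECT MAX(gpa) FROM students)

Result:
MAX(gpa)
--------
3.56    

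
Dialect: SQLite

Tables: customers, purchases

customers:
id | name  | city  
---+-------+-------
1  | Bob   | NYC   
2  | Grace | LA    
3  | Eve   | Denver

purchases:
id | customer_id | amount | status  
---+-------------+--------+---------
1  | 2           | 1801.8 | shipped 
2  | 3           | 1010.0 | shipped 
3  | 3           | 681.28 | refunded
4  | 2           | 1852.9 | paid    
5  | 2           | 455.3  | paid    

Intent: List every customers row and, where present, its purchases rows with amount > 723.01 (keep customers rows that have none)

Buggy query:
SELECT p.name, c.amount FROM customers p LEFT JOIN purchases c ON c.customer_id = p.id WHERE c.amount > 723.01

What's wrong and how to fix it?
Bug: A WHERE condition on the right-hand table after LEFT JOIN drops unmatched parents

Fix: Put 'c.amount > 723.01' in the JOIN's ON clause instead of WHERE

Corrected query:
SELECT p.name, c.amount FROM customers p LEFT JOIN purchases c ON c.customer_id = p.id AND c.amount > 723.01

Result:
name  | amount
------+-------
Bob   | NULL  
Grace | 1801.8
Grace | 1852.9
Eve   | 1010  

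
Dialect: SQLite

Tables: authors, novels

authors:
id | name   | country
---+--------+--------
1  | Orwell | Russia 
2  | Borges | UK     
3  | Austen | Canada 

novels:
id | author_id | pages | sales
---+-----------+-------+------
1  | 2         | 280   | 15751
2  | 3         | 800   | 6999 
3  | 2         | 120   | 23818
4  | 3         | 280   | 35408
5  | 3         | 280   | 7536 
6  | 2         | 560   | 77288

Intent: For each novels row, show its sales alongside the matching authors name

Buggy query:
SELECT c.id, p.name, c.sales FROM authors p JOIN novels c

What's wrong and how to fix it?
Bug: JOIN with no ON clause produces a cartesian product; every novels row pairs with every authors row

Fix: Add ON c.author_id = p.id to the JOIN

Corrected query:
SELECT c.id, p.name, c.sales FROM authors p JOIN novels c ON c.author_id = p.id

Result:
id | name   | sales
---+--------+------
1  | Borges | 15751
2  | Austen | 6999 
3  | Borges | 23818
4  | Austen | 35408
5  | Austen | 7536 
6  | Borges | 77288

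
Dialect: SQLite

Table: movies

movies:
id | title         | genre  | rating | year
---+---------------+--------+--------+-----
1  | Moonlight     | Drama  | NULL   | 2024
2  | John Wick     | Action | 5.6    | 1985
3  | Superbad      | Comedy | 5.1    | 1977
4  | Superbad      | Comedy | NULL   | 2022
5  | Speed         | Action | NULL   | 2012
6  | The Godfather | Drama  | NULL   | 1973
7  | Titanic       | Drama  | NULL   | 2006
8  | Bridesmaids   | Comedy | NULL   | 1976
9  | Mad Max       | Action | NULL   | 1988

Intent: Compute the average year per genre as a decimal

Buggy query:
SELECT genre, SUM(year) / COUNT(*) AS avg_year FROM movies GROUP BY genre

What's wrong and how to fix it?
Bug: SUM(year) and COUNT(*) are both integers; the division truncates the fractional part

Fix: Multiply by 1.0 (or CAST to REAL) to force floating-point division

Corrected query:
SELECT genre, SUM(year) * 1.0 / COUNT(*) AS avg_year FROM movies GROUP BY genre

Result:
genre  | avg_year   
-------+------------
Action | 1995       
Comedy | 1991.666667
Drama  | 2001       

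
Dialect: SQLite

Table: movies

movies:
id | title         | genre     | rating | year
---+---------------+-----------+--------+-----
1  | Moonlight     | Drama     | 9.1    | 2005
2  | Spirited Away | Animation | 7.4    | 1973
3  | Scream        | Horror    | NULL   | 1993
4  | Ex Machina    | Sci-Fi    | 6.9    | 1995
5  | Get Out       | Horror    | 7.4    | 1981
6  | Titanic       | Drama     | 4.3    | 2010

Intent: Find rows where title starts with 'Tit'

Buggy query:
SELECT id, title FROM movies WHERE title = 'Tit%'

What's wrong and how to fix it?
Bug: '=' compares the literal string including the % character; pattern matching needs LIKE

Fix: Replace '=' with LIKE so 'Tit%' is treated as a pattern

Corrected query:
SELECT id, title FROM movies WHERE title LIKE 'Tit%'

Result:
id | title  
---+--------
6  | Titanic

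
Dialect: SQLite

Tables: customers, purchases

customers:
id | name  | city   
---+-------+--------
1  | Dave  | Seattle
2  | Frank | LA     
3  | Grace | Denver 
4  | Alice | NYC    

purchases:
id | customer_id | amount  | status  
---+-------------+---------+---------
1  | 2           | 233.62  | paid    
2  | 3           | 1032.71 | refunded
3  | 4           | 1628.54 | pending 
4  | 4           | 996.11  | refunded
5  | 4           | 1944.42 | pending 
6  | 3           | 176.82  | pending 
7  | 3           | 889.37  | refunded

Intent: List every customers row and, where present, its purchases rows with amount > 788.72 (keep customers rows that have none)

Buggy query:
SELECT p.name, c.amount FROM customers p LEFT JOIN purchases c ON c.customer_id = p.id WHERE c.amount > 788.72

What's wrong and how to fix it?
Bug: Filtering c.amount in WHERE discards the NULL rows produced by LEFT JOIN, turning it into an inner join

Fix: Move the right-table condition into the ON clause so unmatched parents are kept

Corrected query:
SELECT p.name, c.amount FROM customers p LEFT JOIN purchases c ON c.customer_id = p.id AND c.amount > 788.72

Result:
name  | amount 
------+--------
Dave  | NULL   
Frank | NULL   
Grace | 889.37 
Grace | 1032.71
Alice | 996.11 
Alice | 1628.54
Alice | 1944.42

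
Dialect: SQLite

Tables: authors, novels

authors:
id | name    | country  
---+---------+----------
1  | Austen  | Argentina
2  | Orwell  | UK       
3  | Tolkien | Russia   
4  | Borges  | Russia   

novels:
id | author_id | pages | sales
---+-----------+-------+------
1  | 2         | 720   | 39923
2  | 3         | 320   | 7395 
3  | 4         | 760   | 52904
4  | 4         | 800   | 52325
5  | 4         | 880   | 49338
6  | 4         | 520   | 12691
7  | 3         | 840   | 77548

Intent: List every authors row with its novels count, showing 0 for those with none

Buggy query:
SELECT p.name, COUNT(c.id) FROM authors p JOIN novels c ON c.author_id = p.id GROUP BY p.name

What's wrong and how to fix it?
Bug: INNER JOIN drops authors rows that have no matching novels rows

Fix: Switch to LEFT JOIN to retain unmatched parent rows

Corrected query:
SELECT p.name, COUNT(c.id) FROM authors p LEFT JOIN novels c ON c.author_id = p.id GROUP BY p.name

Result:
name    | COUNT(c.id)
--------+------------
Austen  | 0          
Borges  | 4          
Orwell  | 1          
Tolkien | 2          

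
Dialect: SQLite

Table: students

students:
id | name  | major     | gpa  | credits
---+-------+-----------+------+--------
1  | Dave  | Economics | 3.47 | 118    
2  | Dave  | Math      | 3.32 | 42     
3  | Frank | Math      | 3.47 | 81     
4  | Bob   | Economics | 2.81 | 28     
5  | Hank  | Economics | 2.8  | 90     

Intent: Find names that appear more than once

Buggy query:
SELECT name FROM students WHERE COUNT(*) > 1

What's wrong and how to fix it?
Bug: WHERE can't reference COUNT(*); aggregates are computed after WHERE

Fix: GROUP BY name, then filter groups with HAVING COUNT(*) > 1

Corrected query:
SELECT name FROM students GROUP BY name HAVING COUNT(*) > 1

Result:
name
----
Dave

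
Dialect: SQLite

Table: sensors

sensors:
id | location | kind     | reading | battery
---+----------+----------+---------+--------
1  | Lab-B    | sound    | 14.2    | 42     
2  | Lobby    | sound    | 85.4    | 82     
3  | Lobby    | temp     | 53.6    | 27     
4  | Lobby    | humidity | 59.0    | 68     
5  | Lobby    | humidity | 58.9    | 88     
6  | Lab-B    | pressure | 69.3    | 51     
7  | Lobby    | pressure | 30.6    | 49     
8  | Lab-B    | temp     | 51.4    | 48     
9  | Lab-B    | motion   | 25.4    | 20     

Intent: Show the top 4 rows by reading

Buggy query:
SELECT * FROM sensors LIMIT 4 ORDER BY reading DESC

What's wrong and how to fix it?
Bug: LIMIT must come after ORDER BY

Fix: Swap the clauses: ORDER BY first, then LIMIT

Corrected query:
SELECT * FROM sensors ORDER BY reading DESC LIMIT 4

Result:
id | location | kind     | reading | battery
---+----------+----------+---------+--------
2  | Lobby    | sound    | 85.4    | 82     
6  | Lab-B    | pressure | 69.3    | 51     
4  | Lobby    | humidity | 59      | 68     
5  | Lobby    | humidity | 58.9    | 88     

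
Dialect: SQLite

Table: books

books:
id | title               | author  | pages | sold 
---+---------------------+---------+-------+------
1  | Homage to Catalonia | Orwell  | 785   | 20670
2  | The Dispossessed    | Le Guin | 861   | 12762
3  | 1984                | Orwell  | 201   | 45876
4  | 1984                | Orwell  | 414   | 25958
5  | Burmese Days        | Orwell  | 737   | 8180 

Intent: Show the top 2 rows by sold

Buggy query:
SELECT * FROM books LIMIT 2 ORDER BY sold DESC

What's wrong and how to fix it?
Bug: ORDER BY cannot follow LIMIT; LIMIT is the final clause

Fix: Swap the clauses: ORDER BY first, then LIMIT

Corrected query:
SELECT * FROM books ORDER BY sold DESC LIMIT 2

Result:
id | title | author | pages | sold 
---+-------+--------+-------+------
3  | 1984  | Orwell | 201   | 45876
4  | 1984  | Orwell | 414   | 25958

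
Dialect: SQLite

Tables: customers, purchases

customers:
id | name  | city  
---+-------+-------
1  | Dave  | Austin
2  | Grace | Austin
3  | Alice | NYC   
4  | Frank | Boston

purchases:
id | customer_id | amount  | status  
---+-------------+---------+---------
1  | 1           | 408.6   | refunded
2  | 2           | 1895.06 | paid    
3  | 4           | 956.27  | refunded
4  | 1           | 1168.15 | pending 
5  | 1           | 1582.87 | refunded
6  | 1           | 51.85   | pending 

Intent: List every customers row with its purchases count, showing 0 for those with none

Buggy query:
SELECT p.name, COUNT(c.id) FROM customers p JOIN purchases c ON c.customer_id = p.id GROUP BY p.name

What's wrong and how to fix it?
Bug: An inner join excludes parents with zero children

Fix: Use LEFT JOIN so parents without children still appear (COUNT(c.id) gives 0)

Corrected query:
SELECT p.name, COUNT(c.id) FROM customers p LEFT JOIN purchases c ON c.customer_id = p.id GROUP BY p.name

Result:
name  | COUNT(c.id)
------+------------
Alice | 0          
Dave  | 4          
Frank | 1          
Grace | 1          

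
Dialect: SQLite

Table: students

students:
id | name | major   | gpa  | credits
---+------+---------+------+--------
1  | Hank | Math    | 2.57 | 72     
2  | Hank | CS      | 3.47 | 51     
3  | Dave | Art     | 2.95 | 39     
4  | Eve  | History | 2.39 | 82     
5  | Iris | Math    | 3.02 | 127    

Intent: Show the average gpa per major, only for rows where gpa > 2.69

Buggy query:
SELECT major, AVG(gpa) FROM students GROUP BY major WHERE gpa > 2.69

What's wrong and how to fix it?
Bug: WHERE cannot follow GROUP BY

Fix: Place WHERE between FROM and GROUP BY

Corrected query:
SELECT major, AVG(gpa) FROM students WHERE gpa > 2.69 GROUP BY major

Result:
major | AVG(gpa)
------+---------
Art   | 2.95    
CS    | 3.47    
Math  | 3.02    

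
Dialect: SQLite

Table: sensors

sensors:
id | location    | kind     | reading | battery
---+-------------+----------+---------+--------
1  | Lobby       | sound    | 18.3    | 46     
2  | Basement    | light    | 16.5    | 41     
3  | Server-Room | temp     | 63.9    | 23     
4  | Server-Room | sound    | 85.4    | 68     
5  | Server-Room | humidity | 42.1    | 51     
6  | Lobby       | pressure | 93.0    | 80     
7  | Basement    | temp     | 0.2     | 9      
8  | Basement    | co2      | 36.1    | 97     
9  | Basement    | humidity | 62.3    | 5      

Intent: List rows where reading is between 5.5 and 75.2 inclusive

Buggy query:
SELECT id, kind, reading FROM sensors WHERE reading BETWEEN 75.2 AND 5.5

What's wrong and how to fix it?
Bug: The bounds are reversed; BETWEEN a AND b requires a <= b to match anything

Fix: Write BETWEEN 5.5 AND 75.2

Corrected query:
SELECT id, kind, reading FROM sensors WHERE reading BETWEEN 5.5 AND 75.2

Result:
id | kind     | reading
---+----------+--------
1  | sound    | 18.3   
2  | light    | 16.5   
3  | temp     | 63.9   
5  | humidity | 42.1   
8  | co2      | 36.1   
9  | humidity | 62.3   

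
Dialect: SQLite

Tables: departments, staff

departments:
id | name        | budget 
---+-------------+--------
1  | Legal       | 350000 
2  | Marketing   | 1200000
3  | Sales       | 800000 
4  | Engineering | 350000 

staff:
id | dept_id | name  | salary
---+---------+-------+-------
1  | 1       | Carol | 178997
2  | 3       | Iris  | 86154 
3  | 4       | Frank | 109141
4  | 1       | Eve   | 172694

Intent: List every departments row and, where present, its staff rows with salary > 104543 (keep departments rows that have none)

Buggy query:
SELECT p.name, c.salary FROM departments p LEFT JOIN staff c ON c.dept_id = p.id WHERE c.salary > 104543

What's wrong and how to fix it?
Bug: Filtering c.salary in WHERE discards the NULL rows produced by LEFT JOIN, turning it into an inner join

Fix: Put 'c.salary > 104543' in the JOIN's ON clause instead of WHERE

Corrected query:
SELECT p.name, c.salary FROM departments p LEFT JOIN staff c ON c.dept_id = p.id AND c.salary > 104543

Result:
name        | salary
------------+-------
Legal       | 172694
Legal       | 178997
Marketing   | NULL  
Sales       | NULL  
Engineering | 109141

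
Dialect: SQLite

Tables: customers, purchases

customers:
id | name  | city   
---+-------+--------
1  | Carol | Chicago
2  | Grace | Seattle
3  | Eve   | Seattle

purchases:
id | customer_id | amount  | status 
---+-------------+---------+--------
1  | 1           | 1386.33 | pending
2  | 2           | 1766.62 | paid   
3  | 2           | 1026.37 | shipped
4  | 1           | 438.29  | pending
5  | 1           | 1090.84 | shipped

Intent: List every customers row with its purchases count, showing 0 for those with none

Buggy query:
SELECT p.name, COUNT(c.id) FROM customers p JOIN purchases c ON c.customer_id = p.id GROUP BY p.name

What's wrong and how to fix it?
Bug: INNER JOIN drops customers rows that have no matching purchases rows

Fix: Switch to LEFT JOIN to retain unmatched parent rows

Corrected query:
SELECT p.name, COUNT(c.id) FROM customers p LEFT JOIN purchases c ON c.customer_id = p.id GROUP BY p.name

Result:
name  | COUNT(c.id)
------+------------
Carol | 3          
Eve   | 0          
Grace | 2          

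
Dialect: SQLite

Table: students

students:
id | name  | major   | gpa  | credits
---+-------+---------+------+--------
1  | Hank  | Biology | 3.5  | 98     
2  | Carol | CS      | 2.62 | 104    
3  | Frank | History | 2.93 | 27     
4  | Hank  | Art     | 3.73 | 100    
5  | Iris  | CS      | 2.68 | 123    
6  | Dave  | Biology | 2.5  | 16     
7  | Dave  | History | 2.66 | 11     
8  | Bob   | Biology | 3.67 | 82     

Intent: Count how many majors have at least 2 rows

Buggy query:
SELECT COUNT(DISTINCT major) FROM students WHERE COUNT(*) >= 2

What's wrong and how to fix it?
Bug: WHERE filters individual rows, not groups, so a group-level COUNT is invalid there

Fix: Use a subquery that GROUPs and filters with HAVING, then count its rows

Corrected query:
SELECT COUNT(*) FROM (SELECT major FROM students GROUP BY major HAVING COUNT(*) >= 2)

Result:
COUNT(*)
--------
3       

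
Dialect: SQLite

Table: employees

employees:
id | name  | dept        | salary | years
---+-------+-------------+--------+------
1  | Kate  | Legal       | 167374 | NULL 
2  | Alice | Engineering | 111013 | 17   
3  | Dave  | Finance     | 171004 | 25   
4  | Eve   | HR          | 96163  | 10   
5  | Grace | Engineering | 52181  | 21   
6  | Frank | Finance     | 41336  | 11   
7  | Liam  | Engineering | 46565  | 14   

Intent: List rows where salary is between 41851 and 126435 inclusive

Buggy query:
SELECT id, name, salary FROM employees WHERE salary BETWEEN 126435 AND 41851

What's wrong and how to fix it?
Bug: The bounds are reversed; BETWEEN a AND b requires a <= b to match anything

Fix: Write BETWEEN 41851 AND 126435

Corrected query:
SELECT id, name, salary FROM employees WHERE salary BETWEEN 41851 AND 126435

Result:
id | name  | salary
---+-------+-------
2  | Alice | 111013
4  | Eve   | 96163 
5  | Grace | 52181 
7  | Liam  | 46565 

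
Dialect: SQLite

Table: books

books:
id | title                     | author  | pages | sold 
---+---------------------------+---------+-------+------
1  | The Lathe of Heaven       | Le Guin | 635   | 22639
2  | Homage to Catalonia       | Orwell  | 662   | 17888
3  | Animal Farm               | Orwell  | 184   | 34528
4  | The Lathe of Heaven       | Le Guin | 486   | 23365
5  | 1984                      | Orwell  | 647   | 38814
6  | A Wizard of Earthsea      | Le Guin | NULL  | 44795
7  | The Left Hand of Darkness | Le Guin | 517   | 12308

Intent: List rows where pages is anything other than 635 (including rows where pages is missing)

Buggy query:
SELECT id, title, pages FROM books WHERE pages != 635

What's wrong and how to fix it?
Bug: Inequality against NULL is unknown, not true; rows with NULL are dropped

Fix: Handle NULL separately with IS NULL alongside the inequality

Corrected query:
SELECT id, title, pages FROM books WHERE pages != 635 OR pages IS NULL

Result:
id | title                     | pages
---+---------------------------+------
2  | Homage to Catalonia       | 662  
3  | Animal Farm               | 184  
4  | The Lathe of Heaven       | 486  
5  | 1984                      | 647  
6  | A Wizard of Earthsea      | NULL 
7  | The Left Hand of Darkness | 517  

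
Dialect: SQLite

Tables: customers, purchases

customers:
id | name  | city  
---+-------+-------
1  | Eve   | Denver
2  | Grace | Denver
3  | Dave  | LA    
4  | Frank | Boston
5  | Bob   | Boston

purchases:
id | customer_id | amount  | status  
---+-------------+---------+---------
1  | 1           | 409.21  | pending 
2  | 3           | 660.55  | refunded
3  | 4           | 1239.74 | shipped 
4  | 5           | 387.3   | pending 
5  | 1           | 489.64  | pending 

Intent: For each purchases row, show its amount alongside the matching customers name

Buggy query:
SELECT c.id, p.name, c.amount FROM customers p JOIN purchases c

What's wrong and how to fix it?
Bug: Missing join condition: each purchases row is matched to all customers rows instead of just its own

Fix: Specify the join condition linking the foreign key to the parent id

Corrected query:
SELECT c.id, p.name, c.amount FROM customers p JOIN purchases c ON c.customer_id = p.id

Result:
id | name  | amount 
---+-------+--------
1  | Eve   | 409.21 
2  | Dave  | 660.55 
3  | Frank | 1239.74
4  | Bob   | 387.3  
5  | Eve   | 489.64 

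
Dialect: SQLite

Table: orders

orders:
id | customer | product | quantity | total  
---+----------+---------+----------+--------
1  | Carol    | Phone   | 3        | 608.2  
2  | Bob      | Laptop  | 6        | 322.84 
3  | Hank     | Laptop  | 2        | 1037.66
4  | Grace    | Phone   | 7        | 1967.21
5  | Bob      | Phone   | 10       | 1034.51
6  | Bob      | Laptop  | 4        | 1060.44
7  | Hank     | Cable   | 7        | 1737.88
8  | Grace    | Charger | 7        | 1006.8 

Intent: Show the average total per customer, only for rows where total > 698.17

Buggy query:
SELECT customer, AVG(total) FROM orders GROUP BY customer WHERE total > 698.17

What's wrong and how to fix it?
Bug: WHERE cannot follow GROUP BY

Fix: Place WHERE between FROM and GROUP BY

Corrected query:
SELECT customer, AVG(total) FROM orders WHERE total > 698.17 GROUP BY customer

Result:
customer | AVG(total)
---------+-----------
Bob      | 1047.475  
Grace    | 1487.005  
Hank     | 1387.77   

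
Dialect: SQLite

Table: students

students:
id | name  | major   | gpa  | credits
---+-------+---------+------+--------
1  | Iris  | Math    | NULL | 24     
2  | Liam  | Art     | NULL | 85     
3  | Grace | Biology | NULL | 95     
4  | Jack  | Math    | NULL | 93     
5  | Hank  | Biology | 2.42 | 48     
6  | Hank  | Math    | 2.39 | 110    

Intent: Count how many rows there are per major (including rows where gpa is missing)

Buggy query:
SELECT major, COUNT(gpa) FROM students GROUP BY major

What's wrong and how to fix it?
Bug: COUNT(gpa) skips NULLs, so groups with missing gpa are undercounted

Fix: Replace COUNT(gpa) with COUNT(*)

Corrected query:
SELECT major, COUNT(*) FROM students GROUP BY major

Result:
major   | COUNT(*)
--------+---------
Art     | 1       
Biology | 2       
Math    | 3       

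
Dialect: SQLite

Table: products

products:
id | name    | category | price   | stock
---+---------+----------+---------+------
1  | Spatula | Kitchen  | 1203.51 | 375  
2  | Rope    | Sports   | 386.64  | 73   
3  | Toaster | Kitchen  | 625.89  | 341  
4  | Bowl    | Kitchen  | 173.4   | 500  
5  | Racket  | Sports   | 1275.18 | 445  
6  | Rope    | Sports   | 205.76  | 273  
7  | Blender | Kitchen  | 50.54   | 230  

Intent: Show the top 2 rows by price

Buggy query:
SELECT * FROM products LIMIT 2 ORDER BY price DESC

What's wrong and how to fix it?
Bug: ORDER BY cannot follow LIMIT; LIMIT is the final clause

Fix: Swap the clauses: ORDER BY first, then LIMIT

Corrected query:
SELECT * FROM products ORDER BY price DESC LIMIT 2

Result:
id | name    | category | price   | stock
---+---------+----------+---------+------
5  | Racket  | Sports   | 1275.18 | 445  
1  | Spatula | Kitchen  | 1203.51 | 375  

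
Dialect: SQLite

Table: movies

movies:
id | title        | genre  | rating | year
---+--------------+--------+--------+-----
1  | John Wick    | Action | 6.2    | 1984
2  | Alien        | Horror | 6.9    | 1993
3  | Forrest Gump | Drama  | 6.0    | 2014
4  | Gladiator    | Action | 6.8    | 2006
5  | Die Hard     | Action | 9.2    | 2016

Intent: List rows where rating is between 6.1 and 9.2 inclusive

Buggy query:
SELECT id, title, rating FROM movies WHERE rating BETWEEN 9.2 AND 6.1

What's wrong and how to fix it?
Bug: The bounds are reversed; BETWEEN a AND b requires a <= b to match anything

Fix: Swap the bounds so the smaller value comes first

Corrected query:
SELECT id, title, rating FROM movies WHERE rating BETWEEN 6.1 AND 9.2

Result:
id | title     | rating
---+-----------+-------
1  | John Wick | 6.2   
2  | Alien     | 6.9   
4  | Gladiator | 6.8   
5  | Die Hard  | 9.2   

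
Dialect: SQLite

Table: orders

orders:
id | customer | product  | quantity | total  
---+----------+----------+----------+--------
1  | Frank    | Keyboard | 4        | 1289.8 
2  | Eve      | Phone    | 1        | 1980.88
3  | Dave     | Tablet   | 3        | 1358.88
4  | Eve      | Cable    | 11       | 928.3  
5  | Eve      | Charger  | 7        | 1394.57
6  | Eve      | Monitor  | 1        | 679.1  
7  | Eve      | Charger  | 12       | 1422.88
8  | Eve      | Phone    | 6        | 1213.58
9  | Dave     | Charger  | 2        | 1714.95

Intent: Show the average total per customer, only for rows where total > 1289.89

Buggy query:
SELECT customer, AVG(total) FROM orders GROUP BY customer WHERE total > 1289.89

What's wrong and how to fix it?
Bug: Row-level WHERE must come before GROUP BY in the clause order

Fix: Move the WHERE clause before GROUP BY

Corrected query:
SELECT customer, AVG(total) FROM orders WHERE total > 1289.89 GROUP BY customer

Result:
customer | AVG(total) 
---------+------------
Dave     | 1536.915   
Eve      | 1599.443333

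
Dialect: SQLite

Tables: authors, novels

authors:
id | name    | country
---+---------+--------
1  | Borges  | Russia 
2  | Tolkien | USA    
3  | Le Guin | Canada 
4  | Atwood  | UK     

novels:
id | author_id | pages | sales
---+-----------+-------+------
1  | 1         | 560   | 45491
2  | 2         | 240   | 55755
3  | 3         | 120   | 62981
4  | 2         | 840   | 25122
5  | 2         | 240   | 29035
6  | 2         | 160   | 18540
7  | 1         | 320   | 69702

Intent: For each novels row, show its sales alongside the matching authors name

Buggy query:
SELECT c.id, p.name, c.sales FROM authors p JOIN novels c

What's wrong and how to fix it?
Bug: Missing join condition: each novels row is matched to all authors rows instead of just its own

Fix: Add ON c.author_id = p.id to the JOIN

Corrected query:
SELECT c.id, p.name, c.sales FROM authors p JOIN novels c ON c.author_id = p.id

Result:
id | name    | sales
---+---------+------
1  | Borges  | 45491
2  | Tolkien | 55755
3  | Le Guin | 62981
4  | Tolkien | 25122
5  | Tolkien | 29035
6  | Tolkien | 18540
7  | Borges  | 69702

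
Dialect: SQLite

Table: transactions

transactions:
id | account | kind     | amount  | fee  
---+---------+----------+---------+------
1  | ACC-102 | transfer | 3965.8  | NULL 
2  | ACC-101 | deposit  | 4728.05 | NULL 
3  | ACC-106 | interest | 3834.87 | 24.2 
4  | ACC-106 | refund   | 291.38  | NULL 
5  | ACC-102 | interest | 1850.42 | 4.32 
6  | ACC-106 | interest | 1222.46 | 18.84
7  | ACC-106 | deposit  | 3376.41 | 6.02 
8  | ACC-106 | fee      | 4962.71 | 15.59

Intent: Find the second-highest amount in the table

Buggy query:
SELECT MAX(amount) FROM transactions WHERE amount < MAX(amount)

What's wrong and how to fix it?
Bug: MAX(amount) on the right of the comparison is an aggregate-in-WHERE error

Fix: Compute the overall MAX in a subquery, then take MAX of rows below it

Corrected query:
SELECT MAX(amount) FROM transactions WHERE amount < (SELECT MAX(amount) FROM transactions)

Result:
MAX(amount)
-----------
4728.05    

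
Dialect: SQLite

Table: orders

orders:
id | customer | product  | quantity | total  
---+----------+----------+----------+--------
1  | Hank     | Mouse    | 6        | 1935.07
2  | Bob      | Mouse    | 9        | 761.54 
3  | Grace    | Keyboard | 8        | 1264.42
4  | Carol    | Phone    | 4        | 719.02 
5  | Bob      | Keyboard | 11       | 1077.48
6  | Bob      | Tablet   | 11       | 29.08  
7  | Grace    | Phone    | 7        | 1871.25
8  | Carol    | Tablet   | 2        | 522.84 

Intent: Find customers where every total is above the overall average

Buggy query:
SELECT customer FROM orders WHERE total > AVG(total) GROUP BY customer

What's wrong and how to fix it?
Bug: WHERE evaluates per row before aggregation, so AVG() is unavailable

Fix: Compute the overall average in a scalar subquery and compare each group's MIN against it in HAVING

Corrected query:
SELECT customer FROM orders GROUP BY customer HAVING MIN(total) > (SELECT AVG(total) FROM orders)

Result:
customer
--------
Grace   
Hank    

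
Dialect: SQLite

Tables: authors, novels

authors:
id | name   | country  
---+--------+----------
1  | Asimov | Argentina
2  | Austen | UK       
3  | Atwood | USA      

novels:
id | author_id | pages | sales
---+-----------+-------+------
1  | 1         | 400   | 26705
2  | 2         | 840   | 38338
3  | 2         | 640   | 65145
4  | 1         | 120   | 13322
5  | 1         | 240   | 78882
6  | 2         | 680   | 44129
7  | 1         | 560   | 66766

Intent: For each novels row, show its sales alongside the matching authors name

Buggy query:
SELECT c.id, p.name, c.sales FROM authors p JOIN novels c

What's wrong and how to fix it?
Bug: JOIN with no ON clause produces a cartesian product; every novels row pairs with every authors row

Fix: Add ON c.author_id = p.id to the JOIN

Corrected query:
SELECT c.id, p.name, c.sales FROM authors p JOIN novels c ON c.author_id = p.id

Result:
id | name   | sales
---+--------+------
1  | Asimov | 26705
2  | Austen | 38338
3  | Austen | 65145
4  | Asimov | 13322
5  | Asimov | 78882
6  | Austen | 44129
7  | Asimov | 66766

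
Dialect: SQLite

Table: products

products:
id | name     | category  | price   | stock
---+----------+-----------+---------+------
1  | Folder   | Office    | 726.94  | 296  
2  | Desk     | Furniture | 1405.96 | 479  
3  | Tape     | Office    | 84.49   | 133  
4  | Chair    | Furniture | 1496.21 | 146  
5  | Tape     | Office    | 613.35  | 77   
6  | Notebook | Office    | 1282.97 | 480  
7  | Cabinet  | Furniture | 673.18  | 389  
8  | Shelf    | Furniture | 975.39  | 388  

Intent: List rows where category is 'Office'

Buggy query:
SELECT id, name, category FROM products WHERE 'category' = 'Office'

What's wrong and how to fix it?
Bug: 'category' in single quotes is a string literal, not the column; the comparison is literal-vs-literal and never true

Fix: Remove the quotes around the column name (or use double quotes for an identifier)

Corrected query:
SELECT id, name, category FROM products WHERE category = 'Office'

Result:
id | name     | category
---+----------+---------
1  | Folder   | Office  
3  | Tape     | Office  
5  | Tape     | Office  
6  | Notebook | Office  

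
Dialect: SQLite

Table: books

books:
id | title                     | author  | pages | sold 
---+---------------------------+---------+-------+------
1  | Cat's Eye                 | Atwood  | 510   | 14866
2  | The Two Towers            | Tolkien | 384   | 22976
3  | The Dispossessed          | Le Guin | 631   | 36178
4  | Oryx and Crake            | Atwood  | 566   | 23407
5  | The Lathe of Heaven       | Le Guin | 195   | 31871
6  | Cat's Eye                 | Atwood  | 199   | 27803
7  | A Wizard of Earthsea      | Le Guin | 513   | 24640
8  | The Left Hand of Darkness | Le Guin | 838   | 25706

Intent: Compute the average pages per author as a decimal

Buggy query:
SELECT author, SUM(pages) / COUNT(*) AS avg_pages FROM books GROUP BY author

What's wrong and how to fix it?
Bug: SUM(pages) and COUNT(*) are both integers; the division truncates the fractional part

Fix: Cast one side to REAL so the division keeps the fractional part

Corrected query:
SELECT author, SUM(pages) * 1.0 / COUNT(*) AS avg_pages FROM books GROUP BY author

Result:
author  | avg_pages
--------+----------
Atwood  | 425      
Le Guin | 544.25   
Tolkien | 384      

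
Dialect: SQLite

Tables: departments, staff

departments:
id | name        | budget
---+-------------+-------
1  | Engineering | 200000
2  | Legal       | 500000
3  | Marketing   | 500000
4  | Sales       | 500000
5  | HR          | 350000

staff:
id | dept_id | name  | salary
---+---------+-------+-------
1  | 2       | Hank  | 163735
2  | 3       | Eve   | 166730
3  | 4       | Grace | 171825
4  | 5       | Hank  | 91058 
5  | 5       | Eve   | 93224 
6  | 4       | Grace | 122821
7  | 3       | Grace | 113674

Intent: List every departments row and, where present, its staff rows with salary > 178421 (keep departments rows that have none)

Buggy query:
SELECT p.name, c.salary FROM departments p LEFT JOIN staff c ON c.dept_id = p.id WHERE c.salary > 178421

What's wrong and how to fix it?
Bug: A WHERE condition on the right-hand table after LEFT JOIN drops unmatched parents

Fix: Put 'c.salary > 178421' in the JOIN's ON clause instead of WHERE

Corrected query:
SELECT p.name, c.salary FROM departments p LEFT JOIN staff c ON c.dept_id = p.id AND c.salary > 178421

Result:
name        | salary
------------+-------
Engineering | NULL  
Legal       | NULL  
Marketing   | NULL  
Sales       | NULL  
HR          | NULL  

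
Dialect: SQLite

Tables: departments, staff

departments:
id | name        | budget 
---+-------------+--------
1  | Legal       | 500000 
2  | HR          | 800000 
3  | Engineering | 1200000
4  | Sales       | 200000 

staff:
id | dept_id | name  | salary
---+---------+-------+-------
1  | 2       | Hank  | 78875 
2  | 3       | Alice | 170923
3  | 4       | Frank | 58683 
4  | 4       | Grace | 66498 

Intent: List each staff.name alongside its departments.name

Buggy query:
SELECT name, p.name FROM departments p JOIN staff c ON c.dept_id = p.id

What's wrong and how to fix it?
Bug: 'name' exists in both joined tables, so the database can't tell which one is meant

Fix: Prefix ambiguous columns with the table alias

Corrected query:
SELECT c.name, p.name FROM departments p JOIN staff c ON c.dept_id = p.id

Result:
name  | name       
------+------------
Hank  | HR         
Alice | Engineering
Frank | Sales      
Grace | Sales      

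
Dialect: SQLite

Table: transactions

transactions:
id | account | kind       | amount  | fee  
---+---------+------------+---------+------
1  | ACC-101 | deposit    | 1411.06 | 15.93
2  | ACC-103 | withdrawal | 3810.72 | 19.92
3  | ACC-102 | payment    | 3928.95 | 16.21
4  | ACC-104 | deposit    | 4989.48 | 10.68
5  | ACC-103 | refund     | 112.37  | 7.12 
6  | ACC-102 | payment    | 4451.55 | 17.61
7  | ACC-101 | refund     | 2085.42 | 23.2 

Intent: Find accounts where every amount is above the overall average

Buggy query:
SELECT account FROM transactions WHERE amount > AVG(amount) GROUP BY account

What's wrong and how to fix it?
Bug: AVG() is an aggregate; it can't sit directly in WHERE

Fix: Use a subquery for AVG and a HAVING MIN(...) filter so the condition holds for every row in the group

Corrected query:
SELECT account FROM transactions GROUP BY account HAVING MIN(amount) > (SELECT AVG(amount) FROM transactions)

Result:
account
-------
ACC-102
ACC-104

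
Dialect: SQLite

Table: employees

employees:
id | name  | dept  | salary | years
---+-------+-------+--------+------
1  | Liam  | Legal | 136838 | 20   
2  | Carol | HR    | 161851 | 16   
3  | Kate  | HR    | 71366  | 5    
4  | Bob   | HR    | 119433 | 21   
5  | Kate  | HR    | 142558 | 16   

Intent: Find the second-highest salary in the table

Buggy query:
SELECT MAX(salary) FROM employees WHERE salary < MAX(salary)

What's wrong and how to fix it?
Bug: MAX(salary) on the right of the comparison is an aggregate-in-WHERE error

Fix: Compute the overall MAX in a subquery, then take MAX of rows below it

Corrected query:
SELECT MAX(salary) FROM employees WHERE salary < (SELECT MAX(salary) FROM employees)

Result:
MAX(salary)
-----------
142558     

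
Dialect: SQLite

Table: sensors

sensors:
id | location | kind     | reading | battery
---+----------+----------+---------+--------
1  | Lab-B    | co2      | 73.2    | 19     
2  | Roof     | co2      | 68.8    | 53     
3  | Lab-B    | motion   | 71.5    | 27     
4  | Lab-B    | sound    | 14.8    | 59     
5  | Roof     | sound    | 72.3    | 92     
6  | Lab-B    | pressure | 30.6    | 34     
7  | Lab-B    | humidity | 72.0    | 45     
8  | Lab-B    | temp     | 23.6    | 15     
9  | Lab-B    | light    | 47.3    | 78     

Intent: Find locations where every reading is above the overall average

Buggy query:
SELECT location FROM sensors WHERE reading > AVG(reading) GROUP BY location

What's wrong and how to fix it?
Bug: WHERE evaluates per row before aggregation, so AVG() is unavailable

Fix: Use a subquery for AVG and a HAVING MIN(...) filter so the condition holds for every row in the group

Corrected query:
SELECT location FROM sensors GROUP BY location HAVING MIN(reading) > (SELECT AVG(reading) FROM sensors)

Result:
location
--------
Roof    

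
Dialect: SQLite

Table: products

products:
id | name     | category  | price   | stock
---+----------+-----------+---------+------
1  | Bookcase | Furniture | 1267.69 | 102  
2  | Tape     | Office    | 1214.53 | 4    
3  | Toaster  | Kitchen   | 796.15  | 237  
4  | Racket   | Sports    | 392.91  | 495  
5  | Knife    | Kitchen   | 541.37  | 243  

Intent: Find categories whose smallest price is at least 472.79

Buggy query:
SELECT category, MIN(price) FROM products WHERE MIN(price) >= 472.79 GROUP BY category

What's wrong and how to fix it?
Bug: MIN() in WHERE is a misuse of aggregate

Fix: Use HAVING for the per-group MIN condition

Corrected query:
SELECT category, MIN(price) FROM products GROUP BY category HAVING MIN(price) >= 472.79

Result:
category  | MIN(price)
----------+-----------
Furniture | 1267.69   
Kitchen   | 541.37    
Office    | 1214.53   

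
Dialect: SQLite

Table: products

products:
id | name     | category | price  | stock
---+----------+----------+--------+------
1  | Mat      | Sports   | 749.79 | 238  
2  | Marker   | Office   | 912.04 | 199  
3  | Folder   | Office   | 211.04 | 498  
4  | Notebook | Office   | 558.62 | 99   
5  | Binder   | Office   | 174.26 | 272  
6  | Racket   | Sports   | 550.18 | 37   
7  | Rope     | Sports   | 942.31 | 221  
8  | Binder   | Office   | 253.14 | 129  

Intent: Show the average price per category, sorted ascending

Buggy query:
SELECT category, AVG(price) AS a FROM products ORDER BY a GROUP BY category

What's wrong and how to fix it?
Bug: GROUP BY must precede ORDER BY

Fix: Move ORDER BY to the end, after GROUP BY

Corrected query:
SELECT category, AVG(price) AS a FROM products GROUP BY category ORDER BY a

Result:
category | a         
---------+-----------
Office   | 421.82    
Sports   | 747.426667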